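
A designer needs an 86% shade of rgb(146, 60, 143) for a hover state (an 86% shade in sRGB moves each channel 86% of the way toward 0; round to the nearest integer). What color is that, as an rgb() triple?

rgb(20, 8, 20)

Per channel, c → c + 0.86(0 − c):
  R: 146 − 125.56 = 20.44 → 20
  G: 60 + 0.86×(0−60) = 60 − 51.6 = 8.4 → 8
  B: 143 + 0.86×(0−143) = 143 − 122.98 = 20.02 → 20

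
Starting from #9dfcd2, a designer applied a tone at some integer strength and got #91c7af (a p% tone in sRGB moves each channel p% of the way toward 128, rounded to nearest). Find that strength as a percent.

#9dfcd2 is rgb(157, 252, 210); #91c7af is rgb(145, 199, 175).
On the G channel (widest range): 199 ≈ 252 + (p/100)(128 − 252), so p ≈ 100×(199 − 252)/(128 − 252) = -5300/-124 = 42.74.
p = 43 reproduces all three channels after rounding.

43%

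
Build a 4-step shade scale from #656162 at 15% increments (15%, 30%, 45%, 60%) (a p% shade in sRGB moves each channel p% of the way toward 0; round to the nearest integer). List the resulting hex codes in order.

#656162 is rgb(101, 97, 98).
15%: (101 − 15.15 = 85.85→86, 97 − 14.55 = 82.45→82, 98 − 14.7 = 83.3→83) → #565253
30%: (101 − 30.3 = 70.7→71, 97 − 29.1 = 67.9→68, 98 − 29.4 = 68.6→69) → #474445
45%: (101 − 45.45 = 55.55→56, 97 − 43.65 = 53.35→53, 98 − 44.1 = 53.9→54) → #383536
60%: (101 − 60.6 = 40.4→40, 97 − 58.2 = 38.8→39, 98 − 58.8 = 39.2→39) → #282727

#565253, #474445, #383536, #282727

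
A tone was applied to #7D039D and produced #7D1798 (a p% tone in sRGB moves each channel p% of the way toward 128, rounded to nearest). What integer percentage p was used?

#7D039D is rgb(125, 3, 157); #7D1798 is rgb(125, 23, 152).
On the G channel (widest range): 23 ≈ 3 + (p/100)(128 − 3), so p ≈ 100×(23 − 3)/(128 − 3) = 2000/125 = 16.00.
p = 16 reproduces all three channels after rounding.

16%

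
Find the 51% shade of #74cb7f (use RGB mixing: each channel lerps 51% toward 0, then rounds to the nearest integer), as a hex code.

#39633e

#74cb7f is rgb(116, 203, 127).
Per channel, c → c + 0.51(0 − c):
  R: 116 − 59.16 = 56.84 → 57
  G: 203 + 0.51×(0−203) = 203 − 103.53 = 99.47 → 99
  B: 127 − 64.77 = 62.23 → 62
rgb(57, 99, 62) = #39633e.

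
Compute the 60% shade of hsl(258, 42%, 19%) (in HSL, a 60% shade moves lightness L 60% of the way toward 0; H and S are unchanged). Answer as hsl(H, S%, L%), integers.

hsl(258, 42%, 8%)

L moves 60% from 19 toward 0: 19 − 11.4 = 7.6 → 8.
H and S are unchanged.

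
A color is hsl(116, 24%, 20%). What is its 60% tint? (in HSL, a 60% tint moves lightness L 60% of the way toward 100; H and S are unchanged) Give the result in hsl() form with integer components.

L moves 60% from 20 toward 100: 20 + 48 = 68 → 68.
H and S are unchanged.

hsl(116, 24%, 68%)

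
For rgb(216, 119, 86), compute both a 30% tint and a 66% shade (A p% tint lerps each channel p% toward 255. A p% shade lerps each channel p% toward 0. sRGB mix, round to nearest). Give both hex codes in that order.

30% tint:
  R: 216 + 0.3×(255−216) = 216 + 11.7 = 227.7 → 228
  G: 119 + 0.3×(255−119) = 119 + 40.8 = 159.8 → 160
  B: 86 + 50.7 = 136.7 → 137
  → #E4A089
66% shade:
  R: 216 − 142.56 = 73.44 → 73
  G: 119 + 0.66×(0−119) = 119 − 78.54 = 40.46 → 40
  B: 86 − 56.76 = 29.24 → 29
  → #49281D

#E4A089, #49281D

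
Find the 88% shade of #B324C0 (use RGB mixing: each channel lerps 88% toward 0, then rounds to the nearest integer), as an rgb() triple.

#B324C0 is rgb(179, 36, 192).
An 88% shade moves each channel 88% toward 0:
  R: 179 − 157.52 = 21.48 → 21
  G: 36 + 0.88×(0−36) = 36 − 31.68 = 4.32 → 4
  B: 192 − 168.96 = 23.04 → 23

rgb(21, 4, 23)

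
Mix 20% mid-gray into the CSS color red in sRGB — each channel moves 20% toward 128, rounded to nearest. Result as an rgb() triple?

CSS red is rgb(255, 0, 0).
Lerp each channel 20% toward 128:
  R: 255 + 0.2×(128−255) = 255 − 25.4 = 229.6 → 230
  G: 0 + 0.2×(128−0) = 0 + 25.6 = 25.6 → 26
  B: 0 + 0.2×(128−0) = 0 + 25.6 = 25.6 → 26

rgb(230, 26, 26)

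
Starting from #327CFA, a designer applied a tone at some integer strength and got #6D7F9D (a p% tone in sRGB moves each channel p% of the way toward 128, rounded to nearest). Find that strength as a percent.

76%

#327CFA is rgb(50, 124, 250); #6D7F9D is rgb(109, 127, 157).
On the B channel (widest range): 157 ≈ 250 + (p/100)(128 − 250), so p ≈ 100×(157 − 250)/(128 − 250) = -9300/-122 = 76.23.
p = 76 reproduces all three channels after rounding.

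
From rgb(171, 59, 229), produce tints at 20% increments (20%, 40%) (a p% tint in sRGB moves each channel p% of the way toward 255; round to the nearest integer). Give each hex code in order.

20%: (171 + 16.8 = 187.8→188, 59 + 39.2 = 98.2→98, 229 + 5.2 = 234.2→234) → #bc62ea
40%: (171 + 33.6 = 204.6→205, 59 + 78.4 = 137.4→137, 229 + 10.4 = 239.4→239) → #cd89ef

#bc62ea, #cd89ef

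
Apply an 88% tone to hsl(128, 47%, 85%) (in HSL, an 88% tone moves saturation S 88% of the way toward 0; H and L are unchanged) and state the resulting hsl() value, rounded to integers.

hsl(128, 6%, 85%)

S moves 88% from 47 toward 0: 47 − 41.36 = 5.64 → 6.
H and L are unchanged.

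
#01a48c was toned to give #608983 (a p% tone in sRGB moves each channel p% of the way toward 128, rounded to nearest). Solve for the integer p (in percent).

#01a48c is rgb(1, 164, 140); #608983 is rgb(96, 137, 131).
On the R channel (widest range): 96 ≈ 1 + (p/100)(128 − 1), so p ≈ 100×(96 − 1)/(128 − 1) = 9500/127 = 74.80.
p = 75 reproduces all three channels after rounding.

75%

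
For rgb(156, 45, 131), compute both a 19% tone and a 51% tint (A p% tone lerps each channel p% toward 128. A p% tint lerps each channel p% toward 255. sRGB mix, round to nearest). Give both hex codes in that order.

#973d82, #ce98c2

19% tone:
  R: 156 + 0.19×(128−156) = 156 − 5.32 = 150.68 → 151
  G: 45 + 15.77 = 60.77 → 61
  B: 131 − 0.57 = 130.43 → 130
  → #973d82
51% tint:
  R: 156 + 50.49 = 206.49 → 206
  G: 45 + 0.51×(255−45) = 45 + 107.1 = 152.1 → 152
  B: 131 + 0.51×(255−131) = 131 + 63.24 = 194.24 → 194
  → #ce98c2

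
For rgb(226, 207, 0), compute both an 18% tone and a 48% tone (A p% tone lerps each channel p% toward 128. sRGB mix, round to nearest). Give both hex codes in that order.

18% tone:
  R: 226 − 17.64 = 208.36 → 208
  G: 207 + 0.18×(128−207) = 207 − 14.22 = 192.78 → 193
  B: 0 + 23.04 = 23.04 → 23
  → #D0C117
48% tone:
  R: 226 + 0.48×(128−226) = 226 − 47.04 = 178.96 → 179
  G: 207 − 37.92 = 169.08 → 169
  B: 0 + 61.44 = 61.44 → 61
  → #B3A93D

#D0C117, #B3A93D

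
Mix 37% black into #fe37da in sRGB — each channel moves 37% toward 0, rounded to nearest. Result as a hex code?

#a02389

#fe37da is rgb(254, 55, 218).
Per channel, c → c + 0.37(0 − c):
  R: 254 − 93.98 = 160.02 → 160
  G: 55 − 20.35 = 34.65 → 35
  B: 218 − 80.66 = 137.34 → 137
rgb(160, 35, 137) = #a02389.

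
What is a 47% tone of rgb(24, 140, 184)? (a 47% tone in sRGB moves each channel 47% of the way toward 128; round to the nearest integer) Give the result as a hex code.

#49869e

Per channel, c → c + 0.47(128 − c):
  R: 24 + 0.47×(128−24) = 24 + 48.88 = 72.88 → 73
  G: 140 + 0.47×(128−140) = 140 − 5.64 = 134.36 → 134
  B: 184 + 0.47×(128−184) = 184 − 26.32 = 157.68 → 158
rgb(73, 134, 158) = #49869e.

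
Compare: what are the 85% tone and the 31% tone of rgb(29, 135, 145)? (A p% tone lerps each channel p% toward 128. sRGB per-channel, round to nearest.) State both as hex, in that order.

#718183, #3C858C

85% tone:
  R: 29 + 0.85×(128−29) = 29 + 84.15 = 113.15 → 113
  G: 135 − 5.95 = 129.05 → 129
  B: 145 + 0.85×(128−145) = 145 − 14.45 = 130.55 → 131
  → #718183
31% tone:
  R: 29 + 0.31×(128−29) = 29 + 30.69 = 59.69 → 60
  G: 135 + 0.31×(128−135) = 135 − 2.17 = 132.83 → 133
  B: 145 − 5.27 = 139.73 → 140
  → #3C858C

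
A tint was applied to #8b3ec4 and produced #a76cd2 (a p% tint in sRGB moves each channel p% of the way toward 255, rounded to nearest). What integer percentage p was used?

24%

#8b3ec4 is rgb(139, 62, 196); #a76cd2 is rgb(167, 108, 210).
On the G channel (widest range): 108 ≈ 62 + (p/100)(255 − 62), so p ≈ 100×(108 − 62)/(255 − 62) = 4600/193 = 23.83.
p = 24 reproduces all three channels after rounding.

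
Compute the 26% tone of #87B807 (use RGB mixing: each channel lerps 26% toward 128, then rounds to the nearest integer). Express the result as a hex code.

#87B807 is rgb(135, 184, 7).
Per channel, c → c + 0.26(128 − c):
  R: 135 + 0.26×(128−135) = 135 − 1.82 = 133.18 → 133
  G: 184 + 0.26×(128−184) = 184 − 14.56 = 169.44 → 169
  B: 7 + 0.26×(128−7) = 7 + 31.46 = 38.46 → 38
rgb(133, 169, 38) = #85A926.

#85A926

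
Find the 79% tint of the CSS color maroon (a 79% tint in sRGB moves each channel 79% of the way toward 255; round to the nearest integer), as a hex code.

CSS maroon is rgb(128, 0, 0).
Lerp each channel 79% toward 255:
  R: 128 + 0.79×(255−128) = 128 + 100.33 = 228.33 → 228
  G: 0 + 0.79×(255−0) = 0 + 201.45 = 201.45 → 201
  B: 0 + 201.45 = 201.45 → 201
rgb(228, 201, 201) = #E4C9C9.

#E4C9C9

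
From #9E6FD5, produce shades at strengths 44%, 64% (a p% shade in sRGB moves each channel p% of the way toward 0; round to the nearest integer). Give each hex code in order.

#583E77, #39284D

#9E6FD5 is rgb(158, 111, 213).
44%: (158 − 69.52 = 88.48→88, 111 − 48.84 = 62.16→62, 213 − 93.72 = 119.28→119) → #583E77
64%: (158 − 101.12 = 56.88→57, 111 − 71.04 = 39.96→40, 213 − 136.32 = 76.68→77) → #39284D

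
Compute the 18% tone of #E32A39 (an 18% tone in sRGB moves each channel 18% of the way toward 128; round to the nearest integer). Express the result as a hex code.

#E32A39 is rgb(227, 42, 57).
Lerp each channel 18% toward 128:
  R: 227 − 17.82 = 209.18 → 209
  G: 42 + 0.18×(128−42) = 42 + 15.48 = 57.48 → 57
  B: 57 + 0.18×(128−57) = 57 + 12.78 = 69.78 → 70
rgb(209, 57, 70) = #D13946.

#D13946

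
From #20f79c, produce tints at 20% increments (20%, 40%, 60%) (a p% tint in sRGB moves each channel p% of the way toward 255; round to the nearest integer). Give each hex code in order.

#4df9b0, #79fac4, #a6fcd7

#20f79c is rgb(32, 247, 156).
20%: (32 + 44.6 = 76.6→77, 247 + 1.6 = 248.6→249, 156 + 19.8 = 175.8→176) → #4df9b0
40%: (32 + 89.2 = 121.2→121, 247 + 3.2 = 250.2→250, 156 + 39.6 = 195.6→196) → #79fac4
60%: (32 + 133.8 = 165.8→166, 247 + 4.8 = 251.8→252, 156 + 59.4 = 215.4→215) → #a6fcd7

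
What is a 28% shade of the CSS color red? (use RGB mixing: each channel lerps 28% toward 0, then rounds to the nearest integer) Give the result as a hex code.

CSS red is rgb(255, 0, 0).
Per channel, c → c + 0.28(0 − c):
  R: 255 − 71.4 = 183.6 → 184
  G: 0 + 0 = 0 → 0
  B: 0 + 0.28×(0−0) = 0 + 0 = 0 → 0
rgb(184, 0, 0) = #B80000.

#B80000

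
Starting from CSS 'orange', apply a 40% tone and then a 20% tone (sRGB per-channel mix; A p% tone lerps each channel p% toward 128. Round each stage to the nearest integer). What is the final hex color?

CSS orange is rgb(255, 165, 0).
A 40% tone moves each channel 40% toward 128:
  R: 255 − 50.8 = 204.2 → 204
  G: 165 + 0.4×(128−165) = 165 − 14.8 = 150.2 → 150
  B: 0 + 0.4×(128−0) = 0 + 51.2 = 51.2 → 51
After the tone: rgb(204, 150, 51) = #CC9633.
A 20% tone moves each channel 20% toward 128:
  R: 204 − 15.2 = 188.8 → 189
  G: 150 + 0.2×(128−150) = 150 − 4.4 = 145.6 → 146
  B: 51 + 0.2×(128−51) = 51 + 15.4 = 66.4 → 66
rgb(189, 146, 66) = #BD9242.

#BD9242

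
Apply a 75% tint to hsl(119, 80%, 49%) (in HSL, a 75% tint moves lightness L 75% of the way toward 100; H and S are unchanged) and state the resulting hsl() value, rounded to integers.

L moves 75% from 49 toward 100: 49 + 38.25 = 87.25 → 87.
H and S are unchanged.

hsl(119, 80%, 87%)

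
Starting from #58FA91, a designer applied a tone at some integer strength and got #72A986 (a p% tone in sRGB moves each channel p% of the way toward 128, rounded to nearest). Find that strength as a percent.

66%

#58FA91 is rgb(88, 250, 145); #72A986 is rgb(114, 169, 134).
On the G channel (widest range): 169 ≈ 250 + (p/100)(128 − 250), so p ≈ 100×(169 − 250)/(128 − 250) = -8100/-122 = 66.39.
p = 66 reproduces all three channels after rounding.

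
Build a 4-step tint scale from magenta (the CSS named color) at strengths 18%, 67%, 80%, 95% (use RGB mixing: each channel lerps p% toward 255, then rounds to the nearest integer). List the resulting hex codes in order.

CSS magenta is rgb(255, 0, 255).
18%: (255→255, 0 + 45.9 = 45.9→46, 255→255) → #FF2EFF
67%: (255→255, 0 + 170.85 = 170.85→171, 255→255) → #FFABFF
80%: (255→255, 0 + 204 = 204→204, 255→255) → #FFCCFF
95%: (255→255, 0 + 242.25 = 242.25→242, 255→255) → #FFF2FF

#FF2EFF, #FFABFF, #FFCCFF, #FFF2FF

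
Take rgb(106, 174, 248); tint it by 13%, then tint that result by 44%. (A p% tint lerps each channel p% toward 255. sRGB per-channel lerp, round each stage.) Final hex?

#b6d8fc

A 13% tint moves each channel 13% toward 255:
  R: 106 + 0.13×(255−106) = 106 + 19.37 = 125.37 → 125
  G: 174 + 10.53 = 184.53 → 185
  B: 248 + 0.91 = 248.91 → 249
After the tint: rgb(125, 185, 249) = #7db9f9.
Lerp each channel 44% toward 255:
  R: 125 + 0.44×(255−125) = 125 + 57.2 = 182.2 → 182
  G: 185 + 0.44×(255−185) = 185 + 30.8 = 215.8 → 216
  B: 249 + 2.64 = 251.64 → 252
rgb(182, 216, 252) = #b6d8fc.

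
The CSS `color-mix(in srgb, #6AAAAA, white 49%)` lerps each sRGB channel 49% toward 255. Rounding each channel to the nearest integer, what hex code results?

#6AAAAA is rgb(106, 170, 170).
Per channel, c → c + 0.49(255 − c):
  R: 106 + 0.49×(255−106) = 106 + 73.01 = 179.01 → 179
  G: 170 + 41.65 = 211.65 → 212
  B: 170 + 41.65 = 211.65 → 212
rgb(179, 212, 212) = #B3D4D4.

#B3D4D4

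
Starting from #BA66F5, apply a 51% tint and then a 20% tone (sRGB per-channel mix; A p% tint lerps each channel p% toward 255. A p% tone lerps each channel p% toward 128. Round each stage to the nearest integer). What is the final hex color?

#CAAAE2

#BA66F5 is rgb(186, 102, 245).
A 51% tint moves each channel 51% toward 255:
  R: 186 + 0.51×(255−186) = 186 + 35.19 = 221.19 → 221
  G: 102 + 0.51×(255−102) = 102 + 78.03 = 180.03 → 180
  B: 245 + 5.1 = 250.1 → 250
After the tint: rgb(221, 180, 250) = #DDB4FA.
A 20% tone moves each channel 20% toward 128:
  R: 221 − 18.6 = 202.4 → 202
  G: 180 + 0.2×(128−180) = 180 − 10.4 = 169.6 → 170
  B: 250 − 24.4 = 225.6 → 226
rgb(202, 170, 226) = #CAAAE2.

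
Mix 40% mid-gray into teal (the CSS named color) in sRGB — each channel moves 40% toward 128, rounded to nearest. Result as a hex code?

#338080

CSS teal is rgb(0, 128, 128).
Lerp each channel 40% toward 128:
  R: 0 + 51.2 = 51.2 → 51
  G: 128 + 0 = 128 → 128
  B: 128 + 0 = 128 → 128
rgb(51, 128, 128) = #338080.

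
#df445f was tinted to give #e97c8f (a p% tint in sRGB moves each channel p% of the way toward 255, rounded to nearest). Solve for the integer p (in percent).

30%

#df445f is rgb(223, 68, 95); #e97c8f is rgb(233, 124, 143).
On the G channel (widest range): 124 ≈ 68 + (p/100)(255 − 68), so p ≈ 100×(124 − 68)/(255 − 68) = 5600/187 = 29.95.
p = 30 reproduces all three channels after rounding.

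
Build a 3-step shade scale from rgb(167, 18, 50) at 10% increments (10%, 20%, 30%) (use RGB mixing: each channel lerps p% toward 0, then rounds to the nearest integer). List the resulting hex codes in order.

#96102D, #860E28, #750D23

10%: (167 − 16.7 = 150.3→150, 18 − 1.8 = 16.2→16, 50 − 5 = 45→45) → #96102D
20%: (167 − 33.4 = 133.6→134, 18 − 3.6 = 14.4→14, 50 − 10 = 40→40) → #860E28
30%: (167 − 50.1 = 116.9→117, 18 − 5.4 = 12.6→13, 50 − 15 = 35→35) → #750D23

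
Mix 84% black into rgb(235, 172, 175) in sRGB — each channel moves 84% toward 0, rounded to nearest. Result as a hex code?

#261C1C

Per channel, c → c + 0.84(0 − c):
  R: 235 + 0.84×(0−235) = 235 − 197.4 = 37.6 → 38
  G: 172 + 0.84×(0−172) = 172 − 144.48 = 27.52 → 28
  B: 175 + 0.84×(0−175) = 175 − 147 = 28 → 28
rgb(38, 28, 28) = #261C1C.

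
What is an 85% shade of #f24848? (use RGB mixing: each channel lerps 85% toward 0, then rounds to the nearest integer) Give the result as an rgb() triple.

rgb(36, 11, 11)

#f24848 is rgb(242, 72, 72).
Lerp each channel 85% toward 0:
  R: 242 − 205.7 = 36.3 → 36
  G: 72 + 0.85×(0−72) = 72 − 61.2 = 10.8 → 11
  B: 72 + 0.85×(0−72) = 72 − 61.2 = 10.8 → 11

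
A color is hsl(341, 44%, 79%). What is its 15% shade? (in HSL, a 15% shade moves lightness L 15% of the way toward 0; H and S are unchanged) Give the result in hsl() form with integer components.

hsl(341, 44%, 67%)

L moves 15% from 79 toward 0: 79 − 11.85 = 67.15 → 67.
H and S are unchanged.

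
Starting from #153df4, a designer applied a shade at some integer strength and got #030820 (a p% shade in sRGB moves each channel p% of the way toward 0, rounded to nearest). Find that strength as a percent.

#153df4 is rgb(21, 61, 244); #030820 is rgb(3, 8, 32).
On the B channel (widest range): 32 ≈ 244 + (p/100)(0 − 244), so p ≈ 100×(32 − 244)/(0 − 244) = -21200/-244 = 86.89.
p = 87 reproduces all three channels after rounding.

87%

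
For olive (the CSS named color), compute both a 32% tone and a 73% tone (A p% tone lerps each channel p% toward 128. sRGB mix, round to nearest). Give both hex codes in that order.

#808029, #80805d

CSS olive is rgb(128, 128, 0).
32% tone:
  R: 128 + 0 = 128 → 128
  G: 128 + 0.32×(128−128) = 128 + 0 = 128 → 128
  B: 0 + 40.96 = 40.96 → 41
  → #808029
73% tone:
  R: 128 + 0 = 128 → 128
  G: 128 + 0.73×(128−128) = 128 + 0 = 128 → 128
  B: 0 + 0.73×(128−0) = 0 + 93.44 = 93.44 → 93
  → #80805d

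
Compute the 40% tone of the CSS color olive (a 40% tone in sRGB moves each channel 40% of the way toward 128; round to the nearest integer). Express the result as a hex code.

CSS olive is rgb(128, 128, 0).
Per channel, c → c + 0.4(128 − c):
  R: 128 + 0 = 128 → 128
  G: 128 + 0.4×(128−128) = 128 + 0 = 128 → 128
  B: 0 + 0.4×(128−0) = 0 + 51.2 = 51.2 → 51
rgb(128, 128, 51) = #808033.

#808033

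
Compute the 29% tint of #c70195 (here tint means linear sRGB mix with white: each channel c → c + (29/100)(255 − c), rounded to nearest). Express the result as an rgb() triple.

#c70195 is rgb(199, 1, 149).
Lerp each channel 29% toward 255:
  R: 199 + 0.29×(255−199) = 199 + 16.24 = 215.24 → 215
  G: 1 + 0.29×(255−1) = 1 + 73.66 = 74.66 → 75
  B: 149 + 0.29×(255−149) = 149 + 30.74 = 179.74 → 180

rgb(215, 75, 180)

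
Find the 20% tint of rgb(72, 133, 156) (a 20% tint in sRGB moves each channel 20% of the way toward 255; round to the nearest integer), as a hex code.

A 20% tint moves each channel 20% toward 255:
  R: 72 + 0.2×(255−72) = 72 + 36.6 = 108.6 → 109
  G: 133 + 0.2×(255−133) = 133 + 24.4 = 157.4 → 157
  B: 156 + 19.8 = 175.8 → 176
rgb(109, 157, 176) = #6d9db0.

#6d9db0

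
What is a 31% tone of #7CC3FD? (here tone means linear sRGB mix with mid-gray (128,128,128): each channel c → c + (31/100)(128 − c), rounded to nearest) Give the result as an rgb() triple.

#7CC3FD is rgb(124, 195, 253).
A 31% tone moves each channel 31% toward 128:
  R: 124 + 0.31×(128−124) = 124 + 1.24 = 125.24 → 125
  G: 195 − 20.77 = 174.23 → 174
  B: 253 − 38.75 = 214.25 → 214

rgb(125, 174, 214)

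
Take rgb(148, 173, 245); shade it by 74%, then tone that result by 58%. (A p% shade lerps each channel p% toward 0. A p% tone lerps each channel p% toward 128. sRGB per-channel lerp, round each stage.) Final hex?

A 74% shade moves each channel 74% toward 0:
  R: 148 + 0.74×(0−148) = 148 − 109.52 = 38.48 → 38
  G: 173 − 128.02 = 44.98 → 45
  B: 245 − 181.3 = 63.7 → 64
After the shade: rgb(38, 45, 64) = #262D40.
Per channel, c → c + 0.58(128 − c):
  R: 38 + 52.2 = 90.2 → 90
  G: 45 + 0.58×(128−45) = 45 + 48.14 = 93.14 → 93
  B: 64 + 0.58×(128−64) = 64 + 37.12 = 101.12 → 101
rgb(90, 93, 101) = #5A5D65.

#5A5D65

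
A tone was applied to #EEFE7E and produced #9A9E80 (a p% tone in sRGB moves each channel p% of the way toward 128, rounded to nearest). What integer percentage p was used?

#EEFE7E is rgb(238, 254, 126); #9A9E80 is rgb(154, 158, 128).
On the G channel (widest range): 158 ≈ 254 + (p/100)(128 − 254), so p ≈ 100×(158 − 254)/(128 − 254) = -9600/-126 = 76.19.
p = 76 reproduces all three channels after rounding.

76%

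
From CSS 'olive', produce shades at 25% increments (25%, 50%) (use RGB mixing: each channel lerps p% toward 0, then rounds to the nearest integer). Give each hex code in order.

CSS olive is rgb(128, 128, 0).
25%: (128 − 32 = 96→96, 128 − 32 = 96→96, 0→0) → #606000
50%: (128 − 64 = 64→64, 128 − 64 = 64→64, 0→0) → #404000

#606000, #404000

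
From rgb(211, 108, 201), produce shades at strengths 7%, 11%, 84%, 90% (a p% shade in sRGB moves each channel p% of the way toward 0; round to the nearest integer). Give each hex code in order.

#c464bb, #bc60b3, #221120, #150b14

7%: (211 − 14.77 = 196.23→196, 108 − 7.56 = 100.44→100, 201 − 14.07 = 186.93→187) → #c464bb
11%: (211 − 23.21 = 187.79→188, 108 − 11.88 = 96.12→96, 201 − 22.11 = 178.89→179) → #bc60b3
84%: (211 − 177.24 = 33.76→34, 108 − 90.72 = 17.28→17, 201 − 168.84 = 32.16→32) → #221120
90%: (211 − 189.9 = 21.1→21, 108 − 97.2 = 10.8→11, 201 − 180.9 = 20.1→20) → #150b14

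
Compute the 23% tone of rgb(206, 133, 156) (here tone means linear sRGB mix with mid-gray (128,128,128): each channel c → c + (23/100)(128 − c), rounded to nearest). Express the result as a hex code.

Per channel, c → c + 0.23(128 − c):
  R: 206 + 0.23×(128−206) = 206 − 17.94 = 188.06 → 188
  G: 133 − 1.15 = 131.85 → 132
  B: 156 + 0.23×(128−156) = 156 − 6.44 = 149.56 → 150
rgb(188, 132, 150) = #BC8496.

#BC8496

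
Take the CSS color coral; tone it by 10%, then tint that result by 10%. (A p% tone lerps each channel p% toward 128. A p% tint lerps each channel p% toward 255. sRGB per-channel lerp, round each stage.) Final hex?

#f38c66

CSS coral is rgb(255, 127, 80).
A 10% tone moves each channel 10% toward 128:
  R: 255 + 0.1×(128−255) = 255 − 12.7 = 242.3 → 242
  G: 127 + 0.1 = 127.1 → 127
  B: 80 + 4.8 = 84.8 → 85
After the tone: rgb(242, 127, 85) = #f27f55.
A 10% tint moves each channel 10% toward 255:
  R: 242 + 0.1×(255−242) = 242 + 1.3 = 243.3 → 243
  G: 127 + 0.1×(255−127) = 127 + 12.8 = 139.8 → 140
  B: 85 + 17 = 102 → 102
rgb(243, 140, 102) = #f38c66.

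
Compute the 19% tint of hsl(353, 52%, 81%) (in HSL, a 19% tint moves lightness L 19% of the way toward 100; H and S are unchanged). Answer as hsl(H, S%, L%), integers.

hsl(353, 52%, 85%)

L moves 19% from 81 toward 100: 81 + 3.61 = 84.61 → 85.
H and S are unchanged.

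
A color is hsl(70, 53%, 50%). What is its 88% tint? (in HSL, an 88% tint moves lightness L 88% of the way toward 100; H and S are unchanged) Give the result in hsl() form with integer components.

L moves 88% from 50 toward 100: 50 + 44 = 94 → 94.
H and S are unchanged.

hsl(70, 53%, 94%)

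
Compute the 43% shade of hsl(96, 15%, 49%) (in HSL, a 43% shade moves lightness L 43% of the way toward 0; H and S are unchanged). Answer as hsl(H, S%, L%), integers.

L moves 43% from 49 toward 0: 49 − 21.07 = 27.93 → 28.
H and S are unchanged.

hsl(96, 15%, 28%)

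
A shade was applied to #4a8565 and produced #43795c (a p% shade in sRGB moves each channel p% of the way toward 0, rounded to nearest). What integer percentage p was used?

9%

#4a8565 is rgb(74, 133, 101); #43795c is rgb(67, 121, 92).
On the G channel (widest range): 121 ≈ 133 + (p/100)(0 − 133), so p ≈ 100×(121 − 133)/(0 − 133) = -1200/-133 = 9.02.
p = 9 reproduces all three channels after rounding.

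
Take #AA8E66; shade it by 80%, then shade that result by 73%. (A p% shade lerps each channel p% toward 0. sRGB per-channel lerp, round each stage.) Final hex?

#AA8E66 is rgb(170, 142, 102).
An 80% shade moves each channel 80% toward 0:
  R: 170 − 136 = 34 → 34
  G: 142 − 113.6 = 28.4 → 28
  B: 102 + 0.8×(0−102) = 102 − 81.6 = 20.4 → 20
After the shade: rgb(34, 28, 20) = #221C14.
Per channel, c → c + 0.73(0 − c):
  R: 34 − 24.82 = 9.18 → 9
  G: 28 + 0.73×(0−28) = 28 − 20.44 = 7.56 → 8
  B: 20 + 0.73×(0−20) = 20 − 14.6 = 5.4 → 5
rgb(9, 8, 5) = #090805.

#090805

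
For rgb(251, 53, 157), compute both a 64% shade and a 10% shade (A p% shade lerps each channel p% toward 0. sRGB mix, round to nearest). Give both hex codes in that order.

64% shade:
  R: 251 + 0.64×(0−251) = 251 − 160.64 = 90.36 → 90
  G: 53 + 0.64×(0−53) = 53 − 33.92 = 19.08 → 19
  B: 157 + 0.64×(0−157) = 157 − 100.48 = 56.52 → 57
  → #5A1339
10% shade:
  R: 251 + 0.1×(0−251) = 251 − 25.1 = 225.9 → 226
  G: 53 + 0.1×(0−53) = 53 − 5.3 = 47.7 → 48
  B: 157 + 0.1×(0−157) = 157 − 15.7 = 141.3 → 141
  → #E2308D

#5A1339, #E2308D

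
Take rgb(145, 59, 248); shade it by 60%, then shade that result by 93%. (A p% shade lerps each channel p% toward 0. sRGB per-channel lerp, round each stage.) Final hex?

#040207

A 60% shade moves each channel 60% toward 0:
  R: 145 + 0.6×(0−145) = 145 − 87 = 58 → 58
  G: 59 − 35.4 = 23.6 → 24
  B: 248 + 0.6×(0−248) = 248 − 148.8 = 99.2 → 99
After the shade: rgb(58, 24, 99) = #3a1863.
Lerp each channel 93% toward 0:
  R: 58 + 0.93×(0−58) = 58 − 53.94 = 4.06 → 4
  G: 24 + 0.93×(0−24) = 24 − 22.32 = 1.68 → 2
  B: 99 + 0.93×(0−99) = 99 − 92.07 = 6.93 → 7
rgb(4, 2, 7) = #040207.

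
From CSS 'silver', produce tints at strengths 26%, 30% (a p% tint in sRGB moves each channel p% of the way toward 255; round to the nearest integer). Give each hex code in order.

CSS silver is rgb(192, 192, 192).
26%: (192 + 16.38 = 208.38→208, 192 + 16.38 = 208.38→208, 192 + 16.38 = 208.38→208) → #D0D0D0
30%: (192 + 18.9 = 210.9→211, 192 + 18.9 = 210.9→211, 192 + 18.9 = 210.9→211) → #D3D3D3

#D0D0D0, #D3D3D3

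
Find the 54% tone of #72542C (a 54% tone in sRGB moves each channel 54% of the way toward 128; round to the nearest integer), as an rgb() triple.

rgb(122, 108, 89)

#72542C is rgb(114, 84, 44).
Lerp each channel 54% toward 128:
  R: 114 + 0.54×(128−114) = 114 + 7.56 = 121.56 → 122
  G: 84 + 0.54×(128−84) = 84 + 23.76 = 107.76 → 108
  B: 44 + 45.36 = 89.36 → 89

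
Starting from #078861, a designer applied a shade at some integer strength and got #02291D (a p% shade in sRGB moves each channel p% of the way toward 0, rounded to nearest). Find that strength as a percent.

70%

#078861 is rgb(7, 136, 97); #02291D is rgb(2, 41, 29).
On the G channel (widest range): 41 ≈ 136 + (p/100)(0 − 136), so p ≈ 100×(41 − 136)/(0 − 136) = -9500/-136 = 69.85.
p = 70 reproduces all three channels after rounding.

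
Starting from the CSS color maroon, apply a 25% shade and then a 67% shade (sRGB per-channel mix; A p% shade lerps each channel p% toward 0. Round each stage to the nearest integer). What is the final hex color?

#200000

CSS maroon is rgb(128, 0, 0).
Lerp each channel 25% toward 0:
  R: 128 − 32 = 96 → 96
  G: 0 + 0.25×(0−0) = 0 + 0 = 0 → 0
  B: 0 + 0.25×(0−0) = 0 + 0 = 0 → 0
After the shade: rgb(96, 0, 0) = #600000.
A 67% shade moves each channel 67% toward 0:
  R: 96 + 0.67×(0−96) = 96 − 64.32 = 31.68 → 32
  G: 0 + 0 = 0 → 0
  B: 0 + 0 = 0 → 0
rgb(32, 0, 0) = #200000.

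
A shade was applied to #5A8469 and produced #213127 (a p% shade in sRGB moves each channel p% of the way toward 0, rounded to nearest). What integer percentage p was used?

63%

#5A8469 is rgb(90, 132, 105); #213127 is rgb(33, 49, 39).
On the G channel (widest range): 49 ≈ 132 + (p/100)(0 − 132), so p ≈ 100×(49 − 132)/(0 − 132) = -8300/-132 = 62.88.
p = 63 reproduces all three channels after rounding.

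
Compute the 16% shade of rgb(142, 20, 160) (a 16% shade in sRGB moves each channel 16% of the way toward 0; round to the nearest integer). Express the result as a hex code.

A 16% shade moves each channel 16% toward 0:
  R: 142 + 0.16×(0−142) = 142 − 22.72 = 119.28 → 119
  G: 20 + 0.16×(0−20) = 20 − 3.2 = 16.8 → 17
  B: 160 + 0.16×(0−160) = 160 − 25.6 = 134.4 → 134
rgb(119, 17, 134) = #771186.

#771186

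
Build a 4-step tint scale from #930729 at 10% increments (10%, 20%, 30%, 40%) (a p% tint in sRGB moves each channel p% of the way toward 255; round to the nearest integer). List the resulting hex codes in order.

#9e203e, #a93954, #b35169, #be6a7f

#930729 is rgb(147, 7, 41).
10%: (147 + 10.8 = 157.8→158, 7 + 24.8 = 31.8→32, 41 + 21.4 = 62.4→62) → #9e203e
20%: (147 + 21.6 = 168.6→169, 7 + 49.6 = 56.6→57, 41 + 42.8 = 83.8→84) → #a93954
30%: (147 + 32.4 = 179.4→179, 7 + 74.4 = 81.4→81, 41 + 64.2 = 105.2→105) → #b35169
40%: (147 + 43.2 = 190.2→190, 7 + 99.2 = 106.2→106, 41 + 85.6 = 126.6→127) → #be6a7f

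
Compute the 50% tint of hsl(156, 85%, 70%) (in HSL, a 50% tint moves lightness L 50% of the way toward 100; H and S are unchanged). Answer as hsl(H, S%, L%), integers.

L moves 50% from 70 toward 100: 70 + 15 = 85 → 85.
H and S are unchanged.

hsl(156, 85%, 85%)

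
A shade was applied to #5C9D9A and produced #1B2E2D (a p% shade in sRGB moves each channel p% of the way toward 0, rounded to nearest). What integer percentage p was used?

#5C9D9A is rgb(92, 157, 154); #1B2E2D is rgb(27, 46, 45).
On the G channel (widest range): 46 ≈ 157 + (p/100)(0 − 157), so p ≈ 100×(46 − 157)/(0 − 157) = -11100/-157 = 70.70.
p = 71 reproduces all three channels after rounding.

71%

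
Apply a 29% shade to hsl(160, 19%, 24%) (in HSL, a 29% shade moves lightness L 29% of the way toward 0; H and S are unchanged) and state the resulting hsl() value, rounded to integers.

hsl(160, 19%, 17%)

L moves 29% from 24 toward 0: 24 − 6.96 = 17.04 → 17.
H and S are unchanged.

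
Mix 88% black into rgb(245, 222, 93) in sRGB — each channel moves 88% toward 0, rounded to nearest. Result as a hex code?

#1d1b0b

Per channel, c → c + 0.88(0 − c):
  R: 245 − 215.6 = 29.4 → 29
  G: 222 + 0.88×(0−222) = 222 − 195.36 = 26.64 → 27
  B: 93 + 0.88×(0−93) = 93 − 81.84 = 11.16 → 11
rgb(29, 27, 11) = #1d1b0b.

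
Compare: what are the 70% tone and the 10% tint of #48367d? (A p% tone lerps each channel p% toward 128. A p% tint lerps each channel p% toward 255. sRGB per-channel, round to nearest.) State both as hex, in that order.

#6f6a7f, #5a4a8a

#48367d is rgb(72, 54, 125).
70% tone:
  R: 72 + 0.7×(128−72) = 72 + 39.2 = 111.2 → 111
  G: 54 + 0.7×(128−54) = 54 + 51.8 = 105.8 → 106
  B: 125 + 0.7×(128−125) = 125 + 2.1 = 127.1 → 127
  → #6f6a7f
10% tint:
  R: 72 + 0.1×(255−72) = 72 + 18.3 = 90.3 → 90
  G: 54 + 0.1×(255−54) = 54 + 20.1 = 74.1 → 74
  B: 125 + 13 = 138 → 138
  → #5a4a8a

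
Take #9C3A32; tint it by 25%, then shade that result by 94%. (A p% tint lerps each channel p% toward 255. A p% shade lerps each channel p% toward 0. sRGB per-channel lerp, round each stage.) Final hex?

#0B0606

#9C3A32 is rgb(156, 58, 50).
A 25% tint moves each channel 25% toward 255:
  R: 156 + 0.25×(255−156) = 156 + 24.75 = 180.75 → 181
  G: 58 + 49.25 = 107.25 → 107
  B: 50 + 0.25×(255−50) = 50 + 51.25 = 101.25 → 101
After the tint: rgb(181, 107, 101) = #B56B65.
A 94% shade moves each channel 94% toward 0:
  R: 181 − 170.14 = 10.86 → 11
  G: 107 + 0.94×(0−107) = 107 − 100.58 = 6.42 → 6
  B: 101 − 94.94 = 6.06 → 6
rgb(11, 6, 6) = #0B0606.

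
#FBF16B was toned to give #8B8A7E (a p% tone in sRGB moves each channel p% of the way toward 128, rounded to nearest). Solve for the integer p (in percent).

#FBF16B is rgb(251, 241, 107); #8B8A7E is rgb(139, 138, 126).
On the R channel (widest range): 139 ≈ 251 + (p/100)(128 − 251), so p ≈ 100×(139 − 251)/(128 − 251) = -11200/-123 = 91.06.
p = 91 reproduces all three channels after rounding.

91%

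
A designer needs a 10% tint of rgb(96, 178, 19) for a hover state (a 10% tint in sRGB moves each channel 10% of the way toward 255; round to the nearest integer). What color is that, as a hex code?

#70BA2B

Per channel, c → c + 0.1(255 − c):
  R: 96 + 0.1×(255−96) = 96 + 15.9 = 111.9 → 112
  G: 178 + 0.1×(255−178) = 178 + 7.7 = 185.7 → 186
  B: 19 + 0.1×(255−19) = 19 + 23.6 = 42.6 → 43
rgb(112, 186, 43) = #70BA2B.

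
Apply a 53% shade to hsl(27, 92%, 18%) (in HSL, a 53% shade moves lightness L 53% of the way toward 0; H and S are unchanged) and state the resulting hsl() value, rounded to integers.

hsl(27, 92%, 8%)

L moves 53% from 18 toward 0: 18 − 9.54 = 8.46 → 8.
H and S are unchanged.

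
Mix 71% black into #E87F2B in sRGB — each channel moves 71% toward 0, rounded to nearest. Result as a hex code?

#E87F2B is rgb(232, 127, 43).
Lerp each channel 71% toward 0:
  R: 232 + 0.71×(0−232) = 232 − 164.72 = 67.28 → 67
  G: 127 + 0.71×(0−127) = 127 − 90.17 = 36.83 → 37
  B: 43 + 0.71×(0−43) = 43 − 30.53 = 12.47 → 12
rgb(67, 37, 12) = #43250C.

#43250C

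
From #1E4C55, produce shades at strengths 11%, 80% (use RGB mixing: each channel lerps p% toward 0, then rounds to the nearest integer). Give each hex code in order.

#1E4C55 is rgb(30, 76, 85).
11%: (30 − 3.3 = 26.7→27, 76 − 8.36 = 67.64→68, 85 − 9.35 = 75.65→76) → #1B444C
80%: (30 − 24 = 6→6, 76 − 60.8 = 15.2→15, 85 − 68 = 17→17) → #060F11

#1B444C, #060F11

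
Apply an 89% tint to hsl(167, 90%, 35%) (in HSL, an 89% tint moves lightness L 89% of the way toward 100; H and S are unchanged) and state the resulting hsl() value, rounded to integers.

hsl(167, 90%, 93%)

L moves 89% from 35 toward 100: 35 + 57.85 = 92.85 → 93.
H and S are unchanged.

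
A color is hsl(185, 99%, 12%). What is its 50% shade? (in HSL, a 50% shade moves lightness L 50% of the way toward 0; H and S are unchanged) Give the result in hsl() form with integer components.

L moves 50% from 12 toward 0: 12 − 6 = 6 → 6.
H and S are unchanged.

hsl(185, 99%, 6%)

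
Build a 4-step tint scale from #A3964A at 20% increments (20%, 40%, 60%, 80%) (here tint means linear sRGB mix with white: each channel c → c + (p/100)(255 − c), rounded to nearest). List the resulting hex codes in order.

#B5AB6E, #C8C092, #DAD5B7, #EDEADB

#A3964A is rgb(163, 150, 74).
20%: (163 + 18.4 = 181.4→181, 150 + 21 = 171→171, 74 + 36.2 = 110.2→110) → #B5AB6E
40%: (163 + 36.8 = 199.8→200, 150 + 42 = 192→192, 74 + 72.4 = 146.4→146) → #C8C092
60%: (163 + 55.2 = 218.2→218, 150 + 63 = 213→213, 74 + 108.6 = 182.6→183) → #DAD5B7
80%: (163 + 73.6 = 236.6→237, 150 + 84 = 234→234, 74 + 144.8 = 218.8→219) → #EDEADB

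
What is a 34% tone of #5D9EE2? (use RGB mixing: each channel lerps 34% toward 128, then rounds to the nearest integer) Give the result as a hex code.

#5D9EE2 is rgb(93, 158, 226).
A 34% tone moves each channel 34% toward 128:
  R: 93 + 0.34×(128−93) = 93 + 11.9 = 104.9 → 105
  G: 158 − 10.2 = 147.8 → 148
  B: 226 + 0.34×(128−226) = 226 − 33.32 = 192.68 → 193
rgb(105, 148, 193) = #6994C1.

#6994C1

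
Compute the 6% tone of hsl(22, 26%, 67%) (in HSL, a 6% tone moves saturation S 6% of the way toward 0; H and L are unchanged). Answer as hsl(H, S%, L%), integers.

hsl(22, 24%, 67%)

S moves 6% from 26 toward 0: 26 − 1.56 = 24.44 → 24.
H and L are unchanged.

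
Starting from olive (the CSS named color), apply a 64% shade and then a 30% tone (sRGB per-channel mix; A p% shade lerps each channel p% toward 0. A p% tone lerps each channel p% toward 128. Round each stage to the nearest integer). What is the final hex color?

#474726

CSS olive is rgb(128, 128, 0).
A 64% shade moves each channel 64% toward 0:
  R: 128 + 0.64×(0−128) = 128 − 81.92 = 46.08 → 46
  G: 128 + 0.64×(0−128) = 128 − 81.92 = 46.08 → 46
  B: 0 + 0 = 0 → 0
After the shade: rgb(46, 46, 0) = #2e2e00.
Lerp each channel 30% toward 128:
  R: 46 + 0.3×(128−46) = 46 + 24.6 = 70.6 → 71
  G: 46 + 0.3×(128−46) = 46 + 24.6 = 70.6 → 71
  B: 0 + 0.3×(128−0) = 0 + 38.4 = 38.4 → 38
rgb(71, 71, 38) = #474726.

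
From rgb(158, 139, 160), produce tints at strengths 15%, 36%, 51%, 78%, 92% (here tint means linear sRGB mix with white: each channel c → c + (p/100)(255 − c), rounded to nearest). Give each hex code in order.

#ad9cae, #c1b5c2, #cfc6d0, #eae5ea, #f7f6f7

15%: (158 + 14.55 = 172.55→173, 139 + 17.4 = 156.4→156, 160 + 14.25 = 174.25→174) → #ad9cae
36%: (158 + 34.92 = 192.92→193, 139 + 41.76 = 180.76→181, 160 + 34.2 = 194.2→194) → #c1b5c2
51%: (158 + 49.47 = 207.47→207, 139 + 59.16 = 198.16→198, 160 + 48.45 = 208.45→208) → #cfc6d0
78%: (158 + 75.66 = 233.66→234, 139 + 90.48 = 229.48→229, 160 + 74.1 = 234.1→234) → #eae5ea
92%: (158 + 89.24 = 247.24→247, 139 + 106.72 = 245.72→246, 160 + 87.4 = 247.4→247) → #f7f6f7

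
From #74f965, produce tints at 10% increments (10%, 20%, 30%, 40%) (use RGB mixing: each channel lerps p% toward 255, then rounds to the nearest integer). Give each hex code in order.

#82fa74, #90fa84, #9efb93, #acfba3

#74f965 is rgb(116, 249, 101).
10%: (116 + 13.9 = 129.9→130, 249 + 0.6 = 249.6→250, 101 + 15.4 = 116.4→116) → #82fa74
20%: (116 + 27.8 = 143.8→144, 249 + 1.2 = 250.2→250, 101 + 30.8 = 131.8→132) → #90fa84
30%: (116 + 41.7 = 157.7→158, 249 + 1.8 = 250.8→251, 101 + 46.2 = 147.2→147) → #9efb93
40%: (116 + 55.6 = 171.6→172, 249 + 2.4 = 251.4→251, 101 + 61.6 = 162.6→163) → #acfba3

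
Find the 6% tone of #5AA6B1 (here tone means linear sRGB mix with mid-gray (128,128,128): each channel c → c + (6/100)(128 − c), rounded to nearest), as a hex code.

#5AA6B1 is rgb(90, 166, 177).
Per channel, c → c + 0.06(128 − c):
  R: 90 + 0.06×(128−90) = 90 + 2.28 = 92.28 → 92
  G: 166 + 0.06×(128−166) = 166 − 2.28 = 163.72 → 164
  B: 177 + 0.06×(128−177) = 177 − 2.94 = 174.06 → 174
rgb(92, 164, 174) = #5CA4AE.

#5CA4AE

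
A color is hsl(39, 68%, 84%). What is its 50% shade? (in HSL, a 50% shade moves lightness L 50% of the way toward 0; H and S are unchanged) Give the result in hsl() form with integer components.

hsl(39, 68%, 42%)

L moves 50% from 84 toward 0: 84 − 42 = 42 → 42.
H and S are unchanged.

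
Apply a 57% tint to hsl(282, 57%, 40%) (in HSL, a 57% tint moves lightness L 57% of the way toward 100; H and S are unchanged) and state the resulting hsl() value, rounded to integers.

L moves 57% from 40 toward 100: 40 + 34.2 = 74.2 → 74.
H and S are unchanged.

hsl(282, 57%, 74%)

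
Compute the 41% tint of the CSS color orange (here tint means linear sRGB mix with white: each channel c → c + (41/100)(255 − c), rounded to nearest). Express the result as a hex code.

#FFCA69

CSS orange is rgb(255, 165, 0).
A 41% tint moves each channel 41% toward 255:
  R: 255 + 0.41×(255−255) = 255 + 0 = 255 → 255
  G: 165 + 0.41×(255−165) = 165 + 36.9 = 201.9 → 202
  B: 0 + 0.41×(255−0) = 0 + 104.55 = 104.55 → 105
rgb(255, 202, 105) = #FFCA69.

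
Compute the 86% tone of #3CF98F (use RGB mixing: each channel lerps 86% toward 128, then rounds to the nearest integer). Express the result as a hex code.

#3CF98F is rgb(60, 249, 143).
Per channel, c → c + 0.86(128 − c):
  R: 60 + 0.86×(128−60) = 60 + 58.48 = 118.48 → 118
  G: 249 + 0.86×(128−249) = 249 − 104.06 = 144.94 → 145
  B: 143 + 0.86×(128−143) = 143 − 12.9 = 130.1 → 130
rgb(118, 145, 130) = #769182.

#769182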